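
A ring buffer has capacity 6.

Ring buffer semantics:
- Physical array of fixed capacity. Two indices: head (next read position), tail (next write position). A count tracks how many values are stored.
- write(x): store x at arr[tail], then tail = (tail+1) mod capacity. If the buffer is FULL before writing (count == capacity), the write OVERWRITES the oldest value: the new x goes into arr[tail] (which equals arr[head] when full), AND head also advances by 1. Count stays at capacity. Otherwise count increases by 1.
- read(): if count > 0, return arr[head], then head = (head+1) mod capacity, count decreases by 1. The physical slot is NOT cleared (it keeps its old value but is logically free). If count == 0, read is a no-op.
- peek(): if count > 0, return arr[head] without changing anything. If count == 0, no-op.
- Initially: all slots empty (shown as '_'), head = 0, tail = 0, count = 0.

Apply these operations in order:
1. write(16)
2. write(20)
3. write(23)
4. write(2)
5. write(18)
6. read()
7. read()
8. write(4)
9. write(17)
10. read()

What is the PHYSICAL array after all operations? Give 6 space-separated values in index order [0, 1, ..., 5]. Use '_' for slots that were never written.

Answer: 17 20 23 2 18 4

Derivation:
After op 1 (write(16)): arr=[16 _ _ _ _ _] head=0 tail=1 count=1
After op 2 (write(20)): arr=[16 20 _ _ _ _] head=0 tail=2 count=2
After op 3 (write(23)): arr=[16 20 23 _ _ _] head=0 tail=3 count=3
After op 4 (write(2)): arr=[16 20 23 2 _ _] head=0 tail=4 count=4
After op 5 (write(18)): arr=[16 20 23 2 18 _] head=0 tail=5 count=5
After op 6 (read()): arr=[16 20 23 2 18 _] head=1 tail=5 count=4
After op 7 (read()): arr=[16 20 23 2 18 _] head=2 tail=5 count=3
After op 8 (write(4)): arr=[16 20 23 2 18 4] head=2 tail=0 count=4
After op 9 (write(17)): arr=[17 20 23 2 18 4] head=2 tail=1 count=5
After op 10 (read()): arr=[17 20 23 2 18 4] head=3 tail=1 count=4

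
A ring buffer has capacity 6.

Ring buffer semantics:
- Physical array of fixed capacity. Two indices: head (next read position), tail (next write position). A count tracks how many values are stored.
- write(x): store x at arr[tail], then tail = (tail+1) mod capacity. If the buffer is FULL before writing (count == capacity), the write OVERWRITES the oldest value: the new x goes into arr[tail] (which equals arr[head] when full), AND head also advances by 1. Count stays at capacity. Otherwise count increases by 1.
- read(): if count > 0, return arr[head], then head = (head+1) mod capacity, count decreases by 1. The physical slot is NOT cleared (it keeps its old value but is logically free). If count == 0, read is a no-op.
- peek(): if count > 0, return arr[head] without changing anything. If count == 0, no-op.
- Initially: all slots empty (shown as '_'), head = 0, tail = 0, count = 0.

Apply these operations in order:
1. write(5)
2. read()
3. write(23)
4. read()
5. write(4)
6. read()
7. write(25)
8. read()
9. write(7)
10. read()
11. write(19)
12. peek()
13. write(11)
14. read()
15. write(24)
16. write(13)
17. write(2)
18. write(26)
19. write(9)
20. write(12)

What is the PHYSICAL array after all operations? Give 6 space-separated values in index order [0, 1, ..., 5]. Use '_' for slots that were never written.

Answer: 12 24 13 2 26 9

Derivation:
After op 1 (write(5)): arr=[5 _ _ _ _ _] head=0 tail=1 count=1
After op 2 (read()): arr=[5 _ _ _ _ _] head=1 tail=1 count=0
After op 3 (write(23)): arr=[5 23 _ _ _ _] head=1 tail=2 count=1
After op 4 (read()): arr=[5 23 _ _ _ _] head=2 tail=2 count=0
After op 5 (write(4)): arr=[5 23 4 _ _ _] head=2 tail=3 count=1
After op 6 (read()): arr=[5 23 4 _ _ _] head=3 tail=3 count=0
After op 7 (write(25)): arr=[5 23 4 25 _ _] head=3 tail=4 count=1
After op 8 (read()): arr=[5 23 4 25 _ _] head=4 tail=4 count=0
After op 9 (write(7)): arr=[5 23 4 25 7 _] head=4 tail=5 count=1
After op 10 (read()): arr=[5 23 4 25 7 _] head=5 tail=5 count=0
After op 11 (write(19)): arr=[5 23 4 25 7 19] head=5 tail=0 count=1
After op 12 (peek()): arr=[5 23 4 25 7 19] head=5 tail=0 count=1
After op 13 (write(11)): arr=[11 23 4 25 7 19] head=5 tail=1 count=2
After op 14 (read()): arr=[11 23 4 25 7 19] head=0 tail=1 count=1
After op 15 (write(24)): arr=[11 24 4 25 7 19] head=0 tail=2 count=2
After op 16 (write(13)): arr=[11 24 13 25 7 19] head=0 tail=3 count=3
After op 17 (write(2)): arr=[11 24 13 2 7 19] head=0 tail=4 count=4
After op 18 (write(26)): arr=[11 24 13 2 26 19] head=0 tail=5 count=5
After op 19 (write(9)): arr=[11 24 13 2 26 9] head=0 tail=0 count=6
After op 20 (write(12)): arr=[12 24 13 2 26 9] head=1 tail=1 count=6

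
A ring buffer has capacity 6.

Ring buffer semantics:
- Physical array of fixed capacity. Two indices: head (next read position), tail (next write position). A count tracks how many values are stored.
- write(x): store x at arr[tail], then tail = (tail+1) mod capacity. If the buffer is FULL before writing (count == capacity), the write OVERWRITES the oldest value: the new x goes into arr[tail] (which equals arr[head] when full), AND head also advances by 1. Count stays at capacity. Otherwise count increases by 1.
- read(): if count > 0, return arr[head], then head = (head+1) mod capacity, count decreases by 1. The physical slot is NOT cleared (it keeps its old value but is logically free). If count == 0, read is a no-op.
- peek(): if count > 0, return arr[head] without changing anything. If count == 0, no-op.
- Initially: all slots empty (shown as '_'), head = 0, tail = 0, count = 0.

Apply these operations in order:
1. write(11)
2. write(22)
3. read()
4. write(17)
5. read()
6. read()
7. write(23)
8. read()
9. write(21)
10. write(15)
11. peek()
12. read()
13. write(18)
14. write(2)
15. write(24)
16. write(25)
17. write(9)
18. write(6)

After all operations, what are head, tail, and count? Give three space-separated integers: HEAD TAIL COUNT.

After op 1 (write(11)): arr=[11 _ _ _ _ _] head=0 tail=1 count=1
After op 2 (write(22)): arr=[11 22 _ _ _ _] head=0 tail=2 count=2
After op 3 (read()): arr=[11 22 _ _ _ _] head=1 tail=2 count=1
After op 4 (write(17)): arr=[11 22 17 _ _ _] head=1 tail=3 count=2
After op 5 (read()): arr=[11 22 17 _ _ _] head=2 tail=3 count=1
After op 6 (read()): arr=[11 22 17 _ _ _] head=3 tail=3 count=0
After op 7 (write(23)): arr=[11 22 17 23 _ _] head=3 tail=4 count=1
After op 8 (read()): arr=[11 22 17 23 _ _] head=4 tail=4 count=0
After op 9 (write(21)): arr=[11 22 17 23 21 _] head=4 tail=5 count=1
After op 10 (write(15)): arr=[11 22 17 23 21 15] head=4 tail=0 count=2
After op 11 (peek()): arr=[11 22 17 23 21 15] head=4 tail=0 count=2
After op 12 (read()): arr=[11 22 17 23 21 15] head=5 tail=0 count=1
After op 13 (write(18)): arr=[18 22 17 23 21 15] head=5 tail=1 count=2
After op 14 (write(2)): arr=[18 2 17 23 21 15] head=5 tail=2 count=3
After op 15 (write(24)): arr=[18 2 24 23 21 15] head=5 tail=3 count=4
After op 16 (write(25)): arr=[18 2 24 25 21 15] head=5 tail=4 count=5
After op 17 (write(9)): arr=[18 2 24 25 9 15] head=5 tail=5 count=6
After op 18 (write(6)): arr=[18 2 24 25 9 6] head=0 tail=0 count=6

Answer: 0 0 6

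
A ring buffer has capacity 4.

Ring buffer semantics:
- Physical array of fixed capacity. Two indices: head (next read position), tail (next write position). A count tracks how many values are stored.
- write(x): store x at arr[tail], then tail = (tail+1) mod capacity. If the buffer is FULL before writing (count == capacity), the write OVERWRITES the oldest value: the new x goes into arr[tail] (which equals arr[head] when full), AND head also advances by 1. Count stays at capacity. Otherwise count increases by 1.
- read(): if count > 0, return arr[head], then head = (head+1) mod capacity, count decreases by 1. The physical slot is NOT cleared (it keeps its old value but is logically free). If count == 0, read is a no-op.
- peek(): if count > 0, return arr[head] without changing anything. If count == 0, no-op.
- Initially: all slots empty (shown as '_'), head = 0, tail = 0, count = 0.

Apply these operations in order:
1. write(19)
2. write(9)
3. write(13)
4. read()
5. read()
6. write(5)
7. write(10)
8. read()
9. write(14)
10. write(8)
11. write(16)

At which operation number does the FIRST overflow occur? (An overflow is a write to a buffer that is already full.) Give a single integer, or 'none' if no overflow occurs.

After op 1 (write(19)): arr=[19 _ _ _] head=0 tail=1 count=1
After op 2 (write(9)): arr=[19 9 _ _] head=0 tail=2 count=2
After op 3 (write(13)): arr=[19 9 13 _] head=0 tail=3 count=3
After op 4 (read()): arr=[19 9 13 _] head=1 tail=3 count=2
After op 5 (read()): arr=[19 9 13 _] head=2 tail=3 count=1
After op 6 (write(5)): arr=[19 9 13 5] head=2 tail=0 count=2
After op 7 (write(10)): arr=[10 9 13 5] head=2 tail=1 count=3
After op 8 (read()): arr=[10 9 13 5] head=3 tail=1 count=2
After op 9 (write(14)): arr=[10 14 13 5] head=3 tail=2 count=3
After op 10 (write(8)): arr=[10 14 8 5] head=3 tail=3 count=4
After op 11 (write(16)): arr=[10 14 8 16] head=0 tail=0 count=4

Answer: 11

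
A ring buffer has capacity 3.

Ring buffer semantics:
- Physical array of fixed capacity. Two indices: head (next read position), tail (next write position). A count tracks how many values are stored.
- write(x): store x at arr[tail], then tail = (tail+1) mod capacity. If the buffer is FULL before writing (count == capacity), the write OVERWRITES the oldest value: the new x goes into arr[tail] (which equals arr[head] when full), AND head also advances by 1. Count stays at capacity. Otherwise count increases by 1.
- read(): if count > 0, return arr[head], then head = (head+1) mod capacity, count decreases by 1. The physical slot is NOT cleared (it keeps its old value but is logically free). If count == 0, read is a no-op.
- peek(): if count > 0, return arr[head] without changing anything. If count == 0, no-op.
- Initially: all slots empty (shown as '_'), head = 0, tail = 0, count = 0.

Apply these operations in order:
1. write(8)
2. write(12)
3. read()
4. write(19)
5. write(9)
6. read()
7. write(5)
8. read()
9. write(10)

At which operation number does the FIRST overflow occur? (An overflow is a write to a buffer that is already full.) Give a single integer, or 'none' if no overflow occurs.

After op 1 (write(8)): arr=[8 _ _] head=0 tail=1 count=1
After op 2 (write(12)): arr=[8 12 _] head=0 tail=2 count=2
After op 3 (read()): arr=[8 12 _] head=1 tail=2 count=1
After op 4 (write(19)): arr=[8 12 19] head=1 tail=0 count=2
After op 5 (write(9)): arr=[9 12 19] head=1 tail=1 count=3
After op 6 (read()): arr=[9 12 19] head=2 tail=1 count=2
After op 7 (write(5)): arr=[9 5 19] head=2 tail=2 count=3
After op 8 (read()): arr=[9 5 19] head=0 tail=2 count=2
After op 9 (write(10)): arr=[9 5 10] head=0 tail=0 count=3

Answer: none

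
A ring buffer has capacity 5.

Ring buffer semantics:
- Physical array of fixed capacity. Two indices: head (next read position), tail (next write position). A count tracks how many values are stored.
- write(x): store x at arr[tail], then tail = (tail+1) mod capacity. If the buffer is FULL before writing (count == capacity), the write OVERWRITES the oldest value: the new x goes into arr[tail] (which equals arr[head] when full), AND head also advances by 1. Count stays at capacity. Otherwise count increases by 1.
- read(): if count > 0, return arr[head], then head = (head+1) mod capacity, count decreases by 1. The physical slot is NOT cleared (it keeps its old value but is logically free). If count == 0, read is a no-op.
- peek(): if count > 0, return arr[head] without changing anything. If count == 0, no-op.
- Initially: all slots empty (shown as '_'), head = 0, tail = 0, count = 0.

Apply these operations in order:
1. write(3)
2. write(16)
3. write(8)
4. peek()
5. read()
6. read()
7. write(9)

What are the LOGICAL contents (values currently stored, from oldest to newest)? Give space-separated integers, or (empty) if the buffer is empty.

Answer: 8 9

Derivation:
After op 1 (write(3)): arr=[3 _ _ _ _] head=0 tail=1 count=1
After op 2 (write(16)): arr=[3 16 _ _ _] head=0 tail=2 count=2
After op 3 (write(8)): arr=[3 16 8 _ _] head=0 tail=3 count=3
After op 4 (peek()): arr=[3 16 8 _ _] head=0 tail=3 count=3
After op 5 (read()): arr=[3 16 8 _ _] head=1 tail=3 count=2
After op 6 (read()): arr=[3 16 8 _ _] head=2 tail=3 count=1
After op 7 (write(9)): arr=[3 16 8 9 _] head=2 tail=4 count=2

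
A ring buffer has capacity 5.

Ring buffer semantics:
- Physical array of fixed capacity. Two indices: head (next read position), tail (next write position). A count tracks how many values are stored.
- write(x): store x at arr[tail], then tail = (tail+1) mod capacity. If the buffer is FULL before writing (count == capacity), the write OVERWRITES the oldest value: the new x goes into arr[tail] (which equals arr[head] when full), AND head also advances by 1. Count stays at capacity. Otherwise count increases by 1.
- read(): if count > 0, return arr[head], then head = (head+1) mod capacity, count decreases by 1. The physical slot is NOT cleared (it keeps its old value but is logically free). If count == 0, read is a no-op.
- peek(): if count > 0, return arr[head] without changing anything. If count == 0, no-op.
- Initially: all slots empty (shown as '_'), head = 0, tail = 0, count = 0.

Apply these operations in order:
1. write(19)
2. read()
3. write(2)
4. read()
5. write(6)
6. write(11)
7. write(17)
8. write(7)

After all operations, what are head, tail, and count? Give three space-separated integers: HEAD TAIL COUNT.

Answer: 2 1 4

Derivation:
After op 1 (write(19)): arr=[19 _ _ _ _] head=0 tail=1 count=1
After op 2 (read()): arr=[19 _ _ _ _] head=1 tail=1 count=0
After op 3 (write(2)): arr=[19 2 _ _ _] head=1 tail=2 count=1
After op 4 (read()): arr=[19 2 _ _ _] head=2 tail=2 count=0
After op 5 (write(6)): arr=[19 2 6 _ _] head=2 tail=3 count=1
After op 6 (write(11)): arr=[19 2 6 11 _] head=2 tail=4 count=2
After op 7 (write(17)): arr=[19 2 6 11 17] head=2 tail=0 count=3
After op 8 (write(7)): arr=[7 2 6 11 17] head=2 tail=1 count=4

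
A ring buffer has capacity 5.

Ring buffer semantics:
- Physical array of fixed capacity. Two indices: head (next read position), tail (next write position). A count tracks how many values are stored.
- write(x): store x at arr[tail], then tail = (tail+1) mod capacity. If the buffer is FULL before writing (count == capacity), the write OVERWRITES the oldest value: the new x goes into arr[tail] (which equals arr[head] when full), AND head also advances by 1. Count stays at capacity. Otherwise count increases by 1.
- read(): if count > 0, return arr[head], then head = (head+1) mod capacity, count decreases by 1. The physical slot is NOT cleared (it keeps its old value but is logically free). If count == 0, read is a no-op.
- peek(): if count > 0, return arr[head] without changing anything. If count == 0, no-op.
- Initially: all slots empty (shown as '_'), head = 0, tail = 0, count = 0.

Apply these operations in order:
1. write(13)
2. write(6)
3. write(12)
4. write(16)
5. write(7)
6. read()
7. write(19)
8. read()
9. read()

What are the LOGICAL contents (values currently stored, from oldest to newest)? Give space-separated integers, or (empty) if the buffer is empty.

After op 1 (write(13)): arr=[13 _ _ _ _] head=0 tail=1 count=1
After op 2 (write(6)): arr=[13 6 _ _ _] head=0 tail=2 count=2
After op 3 (write(12)): arr=[13 6 12 _ _] head=0 tail=3 count=3
After op 4 (write(16)): arr=[13 6 12 16 _] head=0 tail=4 count=4
After op 5 (write(7)): arr=[13 6 12 16 7] head=0 tail=0 count=5
After op 6 (read()): arr=[13 6 12 16 7] head=1 tail=0 count=4
After op 7 (write(19)): arr=[19 6 12 16 7] head=1 tail=1 count=5
After op 8 (read()): arr=[19 6 12 16 7] head=2 tail=1 count=4
After op 9 (read()): arr=[19 6 12 16 7] head=3 tail=1 count=3

Answer: 16 7 19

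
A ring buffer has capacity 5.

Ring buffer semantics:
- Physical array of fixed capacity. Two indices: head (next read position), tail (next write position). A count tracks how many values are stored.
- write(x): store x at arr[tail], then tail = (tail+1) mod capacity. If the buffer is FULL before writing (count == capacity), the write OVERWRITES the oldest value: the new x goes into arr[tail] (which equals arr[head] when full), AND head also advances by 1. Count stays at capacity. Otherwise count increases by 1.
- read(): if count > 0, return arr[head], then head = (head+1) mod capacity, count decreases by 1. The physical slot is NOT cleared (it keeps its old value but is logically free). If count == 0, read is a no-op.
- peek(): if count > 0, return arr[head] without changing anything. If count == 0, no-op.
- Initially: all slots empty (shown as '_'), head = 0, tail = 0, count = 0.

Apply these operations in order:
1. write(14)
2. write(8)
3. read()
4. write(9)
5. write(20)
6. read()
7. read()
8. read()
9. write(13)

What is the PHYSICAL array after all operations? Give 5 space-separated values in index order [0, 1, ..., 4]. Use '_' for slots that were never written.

After op 1 (write(14)): arr=[14 _ _ _ _] head=0 tail=1 count=1
After op 2 (write(8)): arr=[14 8 _ _ _] head=0 tail=2 count=2
After op 3 (read()): arr=[14 8 _ _ _] head=1 tail=2 count=1
After op 4 (write(9)): arr=[14 8 9 _ _] head=1 tail=3 count=2
After op 5 (write(20)): arr=[14 8 9 20 _] head=1 tail=4 count=3
After op 6 (read()): arr=[14 8 9 20 _] head=2 tail=4 count=2
After op 7 (read()): arr=[14 8 9 20 _] head=3 tail=4 count=1
After op 8 (read()): arr=[14 8 9 20 _] head=4 tail=4 count=0
After op 9 (write(13)): arr=[14 8 9 20 13] head=4 tail=0 count=1

Answer: 14 8 9 20 13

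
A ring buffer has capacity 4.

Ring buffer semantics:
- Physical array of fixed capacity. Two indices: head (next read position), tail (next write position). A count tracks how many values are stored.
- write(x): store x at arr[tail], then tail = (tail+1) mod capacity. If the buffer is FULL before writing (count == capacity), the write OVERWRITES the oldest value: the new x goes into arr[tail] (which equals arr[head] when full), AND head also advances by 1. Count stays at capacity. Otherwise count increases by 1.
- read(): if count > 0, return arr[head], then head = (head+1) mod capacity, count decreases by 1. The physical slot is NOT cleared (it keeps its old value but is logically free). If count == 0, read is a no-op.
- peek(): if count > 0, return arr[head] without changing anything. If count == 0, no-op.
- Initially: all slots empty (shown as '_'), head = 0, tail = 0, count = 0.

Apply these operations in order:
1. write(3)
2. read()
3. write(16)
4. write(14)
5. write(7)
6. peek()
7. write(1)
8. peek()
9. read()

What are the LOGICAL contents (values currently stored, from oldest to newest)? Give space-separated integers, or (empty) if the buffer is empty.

After op 1 (write(3)): arr=[3 _ _ _] head=0 tail=1 count=1
After op 2 (read()): arr=[3 _ _ _] head=1 tail=1 count=0
After op 3 (write(16)): arr=[3 16 _ _] head=1 tail=2 count=1
After op 4 (write(14)): arr=[3 16 14 _] head=1 tail=3 count=2
After op 5 (write(7)): arr=[3 16 14 7] head=1 tail=0 count=3
After op 6 (peek()): arr=[3 16 14 7] head=1 tail=0 count=3
After op 7 (write(1)): arr=[1 16 14 7] head=1 tail=1 count=4
After op 8 (peek()): arr=[1 16 14 7] head=1 tail=1 count=4
After op 9 (read()): arr=[1 16 14 7] head=2 tail=1 count=3

Answer: 14 7 1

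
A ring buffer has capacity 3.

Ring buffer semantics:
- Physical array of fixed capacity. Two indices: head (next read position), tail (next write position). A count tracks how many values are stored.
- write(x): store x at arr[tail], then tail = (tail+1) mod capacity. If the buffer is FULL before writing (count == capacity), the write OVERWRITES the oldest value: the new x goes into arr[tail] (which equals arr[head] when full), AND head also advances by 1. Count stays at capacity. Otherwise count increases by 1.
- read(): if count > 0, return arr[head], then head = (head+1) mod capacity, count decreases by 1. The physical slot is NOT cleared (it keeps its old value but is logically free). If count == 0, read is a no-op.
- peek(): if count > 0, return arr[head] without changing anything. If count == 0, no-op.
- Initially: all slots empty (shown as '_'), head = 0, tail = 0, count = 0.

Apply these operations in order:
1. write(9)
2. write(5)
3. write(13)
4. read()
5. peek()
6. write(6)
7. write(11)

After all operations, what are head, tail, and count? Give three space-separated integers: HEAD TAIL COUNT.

Answer: 2 2 3

Derivation:
After op 1 (write(9)): arr=[9 _ _] head=0 tail=1 count=1
After op 2 (write(5)): arr=[9 5 _] head=0 tail=2 count=2
After op 3 (write(13)): arr=[9 5 13] head=0 tail=0 count=3
After op 4 (read()): arr=[9 5 13] head=1 tail=0 count=2
After op 5 (peek()): arr=[9 5 13] head=1 tail=0 count=2
After op 6 (write(6)): arr=[6 5 13] head=1 tail=1 count=3
After op 7 (write(11)): arr=[6 11 13] head=2 tail=2 count=3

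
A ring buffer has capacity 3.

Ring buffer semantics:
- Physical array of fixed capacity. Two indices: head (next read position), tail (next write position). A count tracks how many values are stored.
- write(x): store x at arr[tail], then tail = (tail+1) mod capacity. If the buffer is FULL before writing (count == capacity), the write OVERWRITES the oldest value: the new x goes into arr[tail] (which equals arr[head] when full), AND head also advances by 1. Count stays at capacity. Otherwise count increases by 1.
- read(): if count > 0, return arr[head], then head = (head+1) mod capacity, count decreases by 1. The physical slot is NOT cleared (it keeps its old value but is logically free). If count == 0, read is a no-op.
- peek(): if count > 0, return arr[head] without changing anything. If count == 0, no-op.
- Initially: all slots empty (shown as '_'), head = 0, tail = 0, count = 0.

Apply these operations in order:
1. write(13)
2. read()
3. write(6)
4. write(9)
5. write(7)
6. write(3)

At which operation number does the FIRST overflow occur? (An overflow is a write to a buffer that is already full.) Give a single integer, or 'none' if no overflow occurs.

After op 1 (write(13)): arr=[13 _ _] head=0 tail=1 count=1
After op 2 (read()): arr=[13 _ _] head=1 tail=1 count=0
After op 3 (write(6)): arr=[13 6 _] head=1 tail=2 count=1
After op 4 (write(9)): arr=[13 6 9] head=1 tail=0 count=2
After op 5 (write(7)): arr=[7 6 9] head=1 tail=1 count=3
After op 6 (write(3)): arr=[7 3 9] head=2 tail=2 count=3

Answer: 6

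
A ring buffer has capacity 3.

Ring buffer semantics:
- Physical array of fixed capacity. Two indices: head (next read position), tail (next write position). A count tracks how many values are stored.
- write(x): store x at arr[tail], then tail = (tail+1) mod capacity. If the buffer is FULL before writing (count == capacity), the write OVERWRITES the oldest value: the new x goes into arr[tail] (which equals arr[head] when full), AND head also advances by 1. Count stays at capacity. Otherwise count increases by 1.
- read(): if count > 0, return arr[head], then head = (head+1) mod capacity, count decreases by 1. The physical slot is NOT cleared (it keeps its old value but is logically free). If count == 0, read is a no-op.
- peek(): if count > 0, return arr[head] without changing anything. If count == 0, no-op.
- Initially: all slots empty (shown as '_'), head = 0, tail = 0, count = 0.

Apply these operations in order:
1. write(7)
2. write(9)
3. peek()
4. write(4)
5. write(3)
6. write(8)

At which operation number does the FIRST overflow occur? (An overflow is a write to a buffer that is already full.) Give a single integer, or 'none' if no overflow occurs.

Answer: 5

Derivation:
After op 1 (write(7)): arr=[7 _ _] head=0 tail=1 count=1
After op 2 (write(9)): arr=[7 9 _] head=0 tail=2 count=2
After op 3 (peek()): arr=[7 9 _] head=0 tail=2 count=2
After op 4 (write(4)): arr=[7 9 4] head=0 tail=0 count=3
After op 5 (write(3)): arr=[3 9 4] head=1 tail=1 count=3
After op 6 (write(8)): arr=[3 8 4] head=2 tail=2 count=3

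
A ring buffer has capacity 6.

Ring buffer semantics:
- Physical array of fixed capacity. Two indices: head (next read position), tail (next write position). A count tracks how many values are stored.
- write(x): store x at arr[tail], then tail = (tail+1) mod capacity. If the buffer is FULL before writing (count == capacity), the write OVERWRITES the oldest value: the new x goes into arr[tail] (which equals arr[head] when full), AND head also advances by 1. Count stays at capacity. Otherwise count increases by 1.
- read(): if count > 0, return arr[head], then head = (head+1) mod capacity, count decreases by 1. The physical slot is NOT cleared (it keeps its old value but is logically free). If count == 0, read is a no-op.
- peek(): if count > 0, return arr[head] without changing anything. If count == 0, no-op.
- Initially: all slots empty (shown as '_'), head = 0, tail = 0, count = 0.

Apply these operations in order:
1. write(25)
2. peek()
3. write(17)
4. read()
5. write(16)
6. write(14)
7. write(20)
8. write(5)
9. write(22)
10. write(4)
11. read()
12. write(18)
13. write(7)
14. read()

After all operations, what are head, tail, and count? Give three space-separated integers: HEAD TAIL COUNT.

Answer: 5 4 5

Derivation:
After op 1 (write(25)): arr=[25 _ _ _ _ _] head=0 tail=1 count=1
After op 2 (peek()): arr=[25 _ _ _ _ _] head=0 tail=1 count=1
After op 3 (write(17)): arr=[25 17 _ _ _ _] head=0 tail=2 count=2
After op 4 (read()): arr=[25 17 _ _ _ _] head=1 tail=2 count=1
After op 5 (write(16)): arr=[25 17 16 _ _ _] head=1 tail=3 count=2
After op 6 (write(14)): arr=[25 17 16 14 _ _] head=1 tail=4 count=3
After op 7 (write(20)): arr=[25 17 16 14 20 _] head=1 tail=5 count=4
After op 8 (write(5)): arr=[25 17 16 14 20 5] head=1 tail=0 count=5
After op 9 (write(22)): arr=[22 17 16 14 20 5] head=1 tail=1 count=6
After op 10 (write(4)): arr=[22 4 16 14 20 5] head=2 tail=2 count=6
After op 11 (read()): arr=[22 4 16 14 20 5] head=3 tail=2 count=5
After op 12 (write(18)): arr=[22 4 18 14 20 5] head=3 tail=3 count=6
After op 13 (write(7)): arr=[22 4 18 7 20 5] head=4 tail=4 count=6
After op 14 (read()): arr=[22 4 18 7 20 5] head=5 tail=4 count=5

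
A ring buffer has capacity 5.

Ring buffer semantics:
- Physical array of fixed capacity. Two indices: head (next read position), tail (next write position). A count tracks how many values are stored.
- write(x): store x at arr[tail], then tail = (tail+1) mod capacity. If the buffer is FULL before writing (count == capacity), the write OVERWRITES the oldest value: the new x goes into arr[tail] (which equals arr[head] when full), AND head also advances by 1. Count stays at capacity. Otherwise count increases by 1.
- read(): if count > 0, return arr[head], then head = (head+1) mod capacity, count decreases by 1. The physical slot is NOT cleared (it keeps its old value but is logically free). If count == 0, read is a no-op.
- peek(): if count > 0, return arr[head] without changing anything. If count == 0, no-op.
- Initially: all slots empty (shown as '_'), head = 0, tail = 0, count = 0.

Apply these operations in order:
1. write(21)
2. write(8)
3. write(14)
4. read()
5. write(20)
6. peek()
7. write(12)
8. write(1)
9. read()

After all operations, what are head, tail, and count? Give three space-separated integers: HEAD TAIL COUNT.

After op 1 (write(21)): arr=[21 _ _ _ _] head=0 tail=1 count=1
After op 2 (write(8)): arr=[21 8 _ _ _] head=0 tail=2 count=2
After op 3 (write(14)): arr=[21 8 14 _ _] head=0 tail=3 count=3
After op 4 (read()): arr=[21 8 14 _ _] head=1 tail=3 count=2
After op 5 (write(20)): arr=[21 8 14 20 _] head=1 tail=4 count=3
After op 6 (peek()): arr=[21 8 14 20 _] head=1 tail=4 count=3
After op 7 (write(12)): arr=[21 8 14 20 12] head=1 tail=0 count=4
After op 8 (write(1)): arr=[1 8 14 20 12] head=1 tail=1 count=5
After op 9 (read()): arr=[1 8 14 20 12] head=2 tail=1 count=4

Answer: 2 1 4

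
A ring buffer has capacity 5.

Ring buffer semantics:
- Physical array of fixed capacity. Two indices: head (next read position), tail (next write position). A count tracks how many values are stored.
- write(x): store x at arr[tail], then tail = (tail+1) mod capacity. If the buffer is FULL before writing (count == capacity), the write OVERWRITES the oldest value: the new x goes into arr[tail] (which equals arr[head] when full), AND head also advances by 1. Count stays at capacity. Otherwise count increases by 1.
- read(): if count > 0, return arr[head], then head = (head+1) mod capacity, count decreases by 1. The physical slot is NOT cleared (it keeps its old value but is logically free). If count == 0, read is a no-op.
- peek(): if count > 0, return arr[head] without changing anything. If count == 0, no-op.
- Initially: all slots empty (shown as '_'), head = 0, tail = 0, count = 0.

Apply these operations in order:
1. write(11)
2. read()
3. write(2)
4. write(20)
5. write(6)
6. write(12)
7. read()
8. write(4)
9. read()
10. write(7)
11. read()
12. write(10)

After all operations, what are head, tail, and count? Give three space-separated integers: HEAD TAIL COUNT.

Answer: 4 3 4

Derivation:
After op 1 (write(11)): arr=[11 _ _ _ _] head=0 tail=1 count=1
After op 2 (read()): arr=[11 _ _ _ _] head=1 tail=1 count=0
After op 3 (write(2)): arr=[11 2 _ _ _] head=1 tail=2 count=1
After op 4 (write(20)): arr=[11 2 20 _ _] head=1 tail=3 count=2
After op 5 (write(6)): arr=[11 2 20 6 _] head=1 tail=4 count=3
After op 6 (write(12)): arr=[11 2 20 6 12] head=1 tail=0 count=4
After op 7 (read()): arr=[11 2 20 6 12] head=2 tail=0 count=3
After op 8 (write(4)): arr=[4 2 20 6 12] head=2 tail=1 count=4
After op 9 (read()): arr=[4 2 20 6 12] head=3 tail=1 count=3
After op 10 (write(7)): arr=[4 7 20 6 12] head=3 tail=2 count=4
After op 11 (read()): arr=[4 7 20 6 12] head=4 tail=2 count=3
After op 12 (write(10)): arr=[4 7 10 6 12] head=4 tail=3 count=4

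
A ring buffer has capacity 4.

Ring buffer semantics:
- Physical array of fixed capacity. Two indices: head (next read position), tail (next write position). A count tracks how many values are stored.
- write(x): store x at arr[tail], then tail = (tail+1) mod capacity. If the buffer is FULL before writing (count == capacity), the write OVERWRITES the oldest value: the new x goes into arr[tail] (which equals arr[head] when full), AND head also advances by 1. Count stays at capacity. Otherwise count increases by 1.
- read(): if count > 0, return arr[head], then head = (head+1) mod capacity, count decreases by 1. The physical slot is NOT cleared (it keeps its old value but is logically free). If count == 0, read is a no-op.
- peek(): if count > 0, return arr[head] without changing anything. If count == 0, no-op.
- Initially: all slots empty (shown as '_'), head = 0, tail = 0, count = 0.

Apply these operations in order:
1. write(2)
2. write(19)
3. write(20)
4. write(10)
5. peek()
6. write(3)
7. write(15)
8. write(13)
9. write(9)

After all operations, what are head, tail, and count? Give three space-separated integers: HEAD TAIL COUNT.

Answer: 0 0 4

Derivation:
After op 1 (write(2)): arr=[2 _ _ _] head=0 tail=1 count=1
After op 2 (write(19)): arr=[2 19 _ _] head=0 tail=2 count=2
After op 3 (write(20)): arr=[2 19 20 _] head=0 tail=3 count=3
After op 4 (write(10)): arr=[2 19 20 10] head=0 tail=0 count=4
After op 5 (peek()): arr=[2 19 20 10] head=0 tail=0 count=4
After op 6 (write(3)): arr=[3 19 20 10] head=1 tail=1 count=4
After op 7 (write(15)): arr=[3 15 20 10] head=2 tail=2 count=4
After op 8 (write(13)): arr=[3 15 13 10] head=3 tail=3 count=4
After op 9 (write(9)): arr=[3 15 13 9] head=0 tail=0 count=4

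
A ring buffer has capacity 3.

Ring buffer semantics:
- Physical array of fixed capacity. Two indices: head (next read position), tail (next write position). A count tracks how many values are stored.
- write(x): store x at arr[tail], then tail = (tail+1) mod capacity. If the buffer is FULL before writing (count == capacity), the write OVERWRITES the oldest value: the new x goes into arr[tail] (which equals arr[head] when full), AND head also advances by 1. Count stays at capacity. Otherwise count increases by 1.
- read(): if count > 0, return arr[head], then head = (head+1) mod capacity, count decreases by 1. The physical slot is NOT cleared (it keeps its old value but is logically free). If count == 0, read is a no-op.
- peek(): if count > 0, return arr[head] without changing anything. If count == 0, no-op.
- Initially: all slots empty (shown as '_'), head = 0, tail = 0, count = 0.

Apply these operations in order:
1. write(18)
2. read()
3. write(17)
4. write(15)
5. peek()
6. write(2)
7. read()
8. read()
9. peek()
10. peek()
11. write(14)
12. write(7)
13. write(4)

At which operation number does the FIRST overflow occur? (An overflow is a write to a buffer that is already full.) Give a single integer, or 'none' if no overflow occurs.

After op 1 (write(18)): arr=[18 _ _] head=0 tail=1 count=1
After op 2 (read()): arr=[18 _ _] head=1 tail=1 count=0
After op 3 (write(17)): arr=[18 17 _] head=1 tail=2 count=1
After op 4 (write(15)): arr=[18 17 15] head=1 tail=0 count=2
After op 5 (peek()): arr=[18 17 15] head=1 tail=0 count=2
After op 6 (write(2)): arr=[2 17 15] head=1 tail=1 count=3
After op 7 (read()): arr=[2 17 15] head=2 tail=1 count=2
After op 8 (read()): arr=[2 17 15] head=0 tail=1 count=1
After op 9 (peek()): arr=[2 17 15] head=0 tail=1 count=1
After op 10 (peek()): arr=[2 17 15] head=0 tail=1 count=1
After op 11 (write(14)): arr=[2 14 15] head=0 tail=2 count=2
After op 12 (write(7)): arr=[2 14 7] head=0 tail=0 count=3
After op 13 (write(4)): arr=[4 14 7] head=1 tail=1 count=3

Answer: 13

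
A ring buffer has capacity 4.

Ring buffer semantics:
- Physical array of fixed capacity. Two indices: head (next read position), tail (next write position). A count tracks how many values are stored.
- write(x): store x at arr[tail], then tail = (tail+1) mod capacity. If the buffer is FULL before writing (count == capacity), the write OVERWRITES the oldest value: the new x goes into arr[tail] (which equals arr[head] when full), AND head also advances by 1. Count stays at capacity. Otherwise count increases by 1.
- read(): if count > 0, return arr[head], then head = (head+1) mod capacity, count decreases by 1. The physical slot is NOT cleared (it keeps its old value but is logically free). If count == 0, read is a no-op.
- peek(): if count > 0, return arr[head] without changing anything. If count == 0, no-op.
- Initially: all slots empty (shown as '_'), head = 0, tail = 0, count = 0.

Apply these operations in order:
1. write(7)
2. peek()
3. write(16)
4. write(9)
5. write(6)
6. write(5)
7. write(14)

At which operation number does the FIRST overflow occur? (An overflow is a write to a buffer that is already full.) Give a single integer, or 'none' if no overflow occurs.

Answer: 6

Derivation:
After op 1 (write(7)): arr=[7 _ _ _] head=0 tail=1 count=1
After op 2 (peek()): arr=[7 _ _ _] head=0 tail=1 count=1
After op 3 (write(16)): arr=[7 16 _ _] head=0 tail=2 count=2
After op 4 (write(9)): arr=[7 16 9 _] head=0 tail=3 count=3
After op 5 (write(6)): arr=[7 16 9 6] head=0 tail=0 count=4
After op 6 (write(5)): arr=[5 16 9 6] head=1 tail=1 count=4
After op 7 (write(14)): arr=[5 14 9 6] head=2 tail=2 count=4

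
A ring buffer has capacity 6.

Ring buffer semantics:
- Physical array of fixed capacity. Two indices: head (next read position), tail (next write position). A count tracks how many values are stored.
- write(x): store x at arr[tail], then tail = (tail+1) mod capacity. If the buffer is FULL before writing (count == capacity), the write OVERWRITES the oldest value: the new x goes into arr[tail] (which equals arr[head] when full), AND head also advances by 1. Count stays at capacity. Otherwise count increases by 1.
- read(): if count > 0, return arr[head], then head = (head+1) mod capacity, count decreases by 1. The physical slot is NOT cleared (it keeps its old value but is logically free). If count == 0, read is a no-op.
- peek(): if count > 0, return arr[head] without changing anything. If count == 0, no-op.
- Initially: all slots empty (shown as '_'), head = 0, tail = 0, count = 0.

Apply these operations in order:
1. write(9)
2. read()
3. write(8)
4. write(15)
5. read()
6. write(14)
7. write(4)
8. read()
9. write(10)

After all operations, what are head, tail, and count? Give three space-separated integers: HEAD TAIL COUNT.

After op 1 (write(9)): arr=[9 _ _ _ _ _] head=0 tail=1 count=1
After op 2 (read()): arr=[9 _ _ _ _ _] head=1 tail=1 count=0
After op 3 (write(8)): arr=[9 8 _ _ _ _] head=1 tail=2 count=1
After op 4 (write(15)): arr=[9 8 15 _ _ _] head=1 tail=3 count=2
After op 5 (read()): arr=[9 8 15 _ _ _] head=2 tail=3 count=1
After op 6 (write(14)): arr=[9 8 15 14 _ _] head=2 tail=4 count=2
After op 7 (write(4)): arr=[9 8 15 14 4 _] head=2 tail=5 count=3
After op 8 (read()): arr=[9 8 15 14 4 _] head=3 tail=5 count=2
After op 9 (write(10)): arr=[9 8 15 14 4 10] head=3 tail=0 count=3

Answer: 3 0 3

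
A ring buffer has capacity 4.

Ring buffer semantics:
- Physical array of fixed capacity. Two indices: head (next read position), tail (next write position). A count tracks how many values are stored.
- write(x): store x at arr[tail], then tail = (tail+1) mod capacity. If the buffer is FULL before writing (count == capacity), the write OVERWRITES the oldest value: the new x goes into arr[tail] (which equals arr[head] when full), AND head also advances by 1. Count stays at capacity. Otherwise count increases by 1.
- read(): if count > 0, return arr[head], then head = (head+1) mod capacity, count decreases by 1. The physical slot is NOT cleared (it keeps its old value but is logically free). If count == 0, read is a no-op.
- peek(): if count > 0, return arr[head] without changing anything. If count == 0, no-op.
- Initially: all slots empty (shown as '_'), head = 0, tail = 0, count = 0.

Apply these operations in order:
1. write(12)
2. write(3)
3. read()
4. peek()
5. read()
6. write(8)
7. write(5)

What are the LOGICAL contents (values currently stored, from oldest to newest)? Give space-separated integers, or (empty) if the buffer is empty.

Answer: 8 5

Derivation:
After op 1 (write(12)): arr=[12 _ _ _] head=0 tail=1 count=1
After op 2 (write(3)): arr=[12 3 _ _] head=0 tail=2 count=2
After op 3 (read()): arr=[12 3 _ _] head=1 tail=2 count=1
After op 4 (peek()): arr=[12 3 _ _] head=1 tail=2 count=1
After op 5 (read()): arr=[12 3 _ _] head=2 tail=2 count=0
After op 6 (write(8)): arr=[12 3 8 _] head=2 tail=3 count=1
After op 7 (write(5)): arr=[12 3 8 5] head=2 tail=0 count=2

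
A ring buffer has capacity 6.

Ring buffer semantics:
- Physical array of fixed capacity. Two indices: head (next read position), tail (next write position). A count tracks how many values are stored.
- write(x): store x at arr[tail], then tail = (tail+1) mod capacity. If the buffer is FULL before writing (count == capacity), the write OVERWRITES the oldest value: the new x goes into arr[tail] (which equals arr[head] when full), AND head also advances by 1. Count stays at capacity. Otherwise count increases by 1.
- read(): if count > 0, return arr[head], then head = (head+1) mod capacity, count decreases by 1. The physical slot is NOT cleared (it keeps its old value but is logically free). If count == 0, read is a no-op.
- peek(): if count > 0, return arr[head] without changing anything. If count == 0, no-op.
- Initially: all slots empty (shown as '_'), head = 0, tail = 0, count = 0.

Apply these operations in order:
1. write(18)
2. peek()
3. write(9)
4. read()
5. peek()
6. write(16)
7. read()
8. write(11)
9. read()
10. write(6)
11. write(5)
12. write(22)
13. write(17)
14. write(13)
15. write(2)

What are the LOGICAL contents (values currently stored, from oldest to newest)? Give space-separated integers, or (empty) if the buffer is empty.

After op 1 (write(18)): arr=[18 _ _ _ _ _] head=0 tail=1 count=1
After op 2 (peek()): arr=[18 _ _ _ _ _] head=0 tail=1 count=1
After op 3 (write(9)): arr=[18 9 _ _ _ _] head=0 tail=2 count=2
After op 4 (read()): arr=[18 9 _ _ _ _] head=1 tail=2 count=1
After op 5 (peek()): arr=[18 9 _ _ _ _] head=1 tail=2 count=1
After op 6 (write(16)): arr=[18 9 16 _ _ _] head=1 tail=3 count=2
After op 7 (read()): arr=[18 9 16 _ _ _] head=2 tail=3 count=1
After op 8 (write(11)): arr=[18 9 16 11 _ _] head=2 tail=4 count=2
After op 9 (read()): arr=[18 9 16 11 _ _] head=3 tail=4 count=1
After op 10 (write(6)): arr=[18 9 16 11 6 _] head=3 tail=5 count=2
After op 11 (write(5)): arr=[18 9 16 11 6 5] head=3 tail=0 count=3
After op 12 (write(22)): arr=[22 9 16 11 6 5] head=3 tail=1 count=4
After op 13 (write(17)): arr=[22 17 16 11 6 5] head=3 tail=2 count=5
After op 14 (write(13)): arr=[22 17 13 11 6 5] head=3 tail=3 count=6
After op 15 (write(2)): arr=[22 17 13 2 6 5] head=4 tail=4 count=6

Answer: 6 5 22 17 13 2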